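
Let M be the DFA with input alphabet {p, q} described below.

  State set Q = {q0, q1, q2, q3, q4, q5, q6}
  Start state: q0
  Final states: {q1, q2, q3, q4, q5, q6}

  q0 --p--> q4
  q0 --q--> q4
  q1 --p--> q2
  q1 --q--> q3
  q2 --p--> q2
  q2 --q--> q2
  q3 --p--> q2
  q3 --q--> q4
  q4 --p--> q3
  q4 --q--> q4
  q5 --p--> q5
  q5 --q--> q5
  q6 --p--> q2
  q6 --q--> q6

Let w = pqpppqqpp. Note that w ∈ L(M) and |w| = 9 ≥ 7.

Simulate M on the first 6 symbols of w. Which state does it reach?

State sequence: q0 -p-> q4 -q-> q4 -p-> q3 -p-> q2 -p-> q2 -q-> q2

After reading 6 characters, M is in state q2.

q2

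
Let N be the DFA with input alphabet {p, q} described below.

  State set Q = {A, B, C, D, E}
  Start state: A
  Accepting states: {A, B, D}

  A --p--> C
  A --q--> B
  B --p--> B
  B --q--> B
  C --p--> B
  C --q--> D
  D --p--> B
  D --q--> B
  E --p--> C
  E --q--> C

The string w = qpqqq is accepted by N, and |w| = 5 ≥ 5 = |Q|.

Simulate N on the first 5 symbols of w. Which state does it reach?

State sequence: A -q-> B -p-> B -q-> B -q-> B -q-> B

After reading 5 characters, N is in state B.
(This kind of state-tracing is the core of the pumping-lemma construction: with 5 states, pigeonhole forces a repeat within the first 5 steps.)

B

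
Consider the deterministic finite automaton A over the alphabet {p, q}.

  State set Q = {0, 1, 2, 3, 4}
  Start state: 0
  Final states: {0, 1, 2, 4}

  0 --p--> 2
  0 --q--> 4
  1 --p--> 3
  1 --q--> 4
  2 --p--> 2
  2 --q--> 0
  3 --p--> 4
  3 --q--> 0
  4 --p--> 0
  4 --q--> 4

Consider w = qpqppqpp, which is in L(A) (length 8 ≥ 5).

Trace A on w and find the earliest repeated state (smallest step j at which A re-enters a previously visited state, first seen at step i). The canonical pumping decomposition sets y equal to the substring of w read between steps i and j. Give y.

State sequence: 0 -q-> 4 -p-> 0 -q-> 4 -p-> 0 -p-> 2 -q-> 0 -p-> 2 -p-> 2
First repeat at step 2: 0 was already visited.

So i = 0, j = 2, giving x = w[0:0] = ε, y = w[0:2] = qp, z = w[2:8] = qppqpp.
Check: |xy| = 2 ≤ 5 and |y| = 2 ≥ 1. Reading y takes A from 0 back to 0, so every xyⁱz is accepted.

qp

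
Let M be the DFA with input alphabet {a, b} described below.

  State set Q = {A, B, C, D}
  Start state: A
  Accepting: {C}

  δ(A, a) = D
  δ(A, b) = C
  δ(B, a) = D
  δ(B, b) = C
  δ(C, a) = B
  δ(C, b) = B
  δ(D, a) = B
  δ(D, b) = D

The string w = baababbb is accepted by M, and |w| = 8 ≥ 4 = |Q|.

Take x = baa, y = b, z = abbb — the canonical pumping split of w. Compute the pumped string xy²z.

baabbabbb

xy^2z = baa·b·b·abbb = baabbabbb.
Reading y = b takes M from D back to D, so after x·y·y the machine is still in D, and z then leads to the accepting state C. Hence baabbabbb ∈ L(M).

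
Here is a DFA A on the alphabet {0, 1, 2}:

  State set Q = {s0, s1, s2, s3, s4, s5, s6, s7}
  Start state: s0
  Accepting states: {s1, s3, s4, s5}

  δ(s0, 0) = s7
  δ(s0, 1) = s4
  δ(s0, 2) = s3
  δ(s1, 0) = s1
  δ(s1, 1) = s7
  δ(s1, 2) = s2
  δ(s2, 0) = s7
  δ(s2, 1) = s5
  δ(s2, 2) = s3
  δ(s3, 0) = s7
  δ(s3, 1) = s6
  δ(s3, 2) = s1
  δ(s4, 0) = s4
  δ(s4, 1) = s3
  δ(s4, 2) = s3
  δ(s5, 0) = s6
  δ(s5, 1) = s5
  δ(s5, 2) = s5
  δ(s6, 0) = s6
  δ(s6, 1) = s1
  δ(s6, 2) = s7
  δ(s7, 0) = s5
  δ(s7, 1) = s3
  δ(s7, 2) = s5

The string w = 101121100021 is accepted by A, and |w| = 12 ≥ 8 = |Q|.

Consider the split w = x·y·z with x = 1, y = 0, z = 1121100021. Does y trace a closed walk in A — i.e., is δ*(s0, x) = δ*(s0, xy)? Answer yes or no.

State sequence: s0 -1-> s4 -0-> s4

After x (step 1): s4. After xy (step 2): s4.
They match, so y = 0 drives A around a cycle from s4 back to itself; pumping y any number of times keeps A in s4 before reading z, and xyⁱz ∈ L(A) for every i ≥ 0.

yes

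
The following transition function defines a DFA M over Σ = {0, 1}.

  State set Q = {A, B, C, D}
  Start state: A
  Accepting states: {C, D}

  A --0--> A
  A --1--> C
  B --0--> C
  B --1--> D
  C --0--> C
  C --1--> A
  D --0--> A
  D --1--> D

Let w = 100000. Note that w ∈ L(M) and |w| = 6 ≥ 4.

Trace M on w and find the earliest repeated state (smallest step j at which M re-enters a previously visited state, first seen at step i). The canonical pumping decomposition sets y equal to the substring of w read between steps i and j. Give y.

Run of M on w = 1 0 0 0 0 0:
  step 0: A  (start)
  step 1: C  (read 1: A→C)
  step 2: C  (read 0: C→C)   ← first repeat (C seen earlier)
  step 3: C  (read 0: C→C)
  step 4: C  (read 0: C→C)
  step 5: C  (read 0: C→C)
  step 6: C  (read 0: C→C)

So i = 1, j = 2, giving x = w[0:1] = 1, y = w[1:2] = 0, z = w[2:6] = 0000.
Check: |xy| = 2 ≤ 4 and |y| = 1 ≥ 1. Reading y takes M from C back to C, so every xyⁱz is accepted.
With |Q| = 4, pigeonhole forces a state repeat no later than step 4; the substring read between the first and second visits to that state can be pumped.

0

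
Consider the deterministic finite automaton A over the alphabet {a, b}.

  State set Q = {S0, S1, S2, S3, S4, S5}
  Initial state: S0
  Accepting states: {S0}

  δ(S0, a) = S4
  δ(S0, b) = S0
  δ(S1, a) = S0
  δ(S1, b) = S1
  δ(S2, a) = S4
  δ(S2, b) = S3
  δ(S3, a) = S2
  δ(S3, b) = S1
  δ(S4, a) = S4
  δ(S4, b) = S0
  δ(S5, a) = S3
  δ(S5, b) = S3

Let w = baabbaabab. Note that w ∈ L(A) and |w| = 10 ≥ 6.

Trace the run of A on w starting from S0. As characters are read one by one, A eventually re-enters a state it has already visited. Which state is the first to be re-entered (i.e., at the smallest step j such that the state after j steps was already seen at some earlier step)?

Run of A on w = b a a b b a a b a b:
  step 0: S0  (start)
  step 1: S0  (read b: S0→S0)   ← first repeat (S0 seen earlier)
  step 2: S4  (read a: S0→S4)
  step 3: S4  (read a: S4→S4)
  step 4: S0  (read b: S4→S0)
  step 5: S0  (read b: S0→S0)
  step 6: S4  (read a: S0→S4)
  step 7: S4  (read a: S4→S4)
  step 8: S0  (read b: S4→S0)
  step 9: S4  (read a: S0→S4)
  step 10: S0  (read b: S4→S0)

The earliest repeat is at step j = 1: A is in S0, which it already visited at step i = 0.
Since A has 6 states, any run of length ≥ 6 visits 6+1 states, so by pigeonhole some state repeats within the first 6 steps — that repeat gives the pumpable loop.

S0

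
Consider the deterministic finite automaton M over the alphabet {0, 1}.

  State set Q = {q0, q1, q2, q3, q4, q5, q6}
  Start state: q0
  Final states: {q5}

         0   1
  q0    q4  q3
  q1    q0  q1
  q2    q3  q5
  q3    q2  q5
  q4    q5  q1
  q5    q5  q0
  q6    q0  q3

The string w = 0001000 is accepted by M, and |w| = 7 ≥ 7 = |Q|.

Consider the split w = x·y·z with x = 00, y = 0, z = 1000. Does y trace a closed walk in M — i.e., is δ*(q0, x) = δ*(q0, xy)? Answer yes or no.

Run of M on the first 3 characters of w = 0 0 0:
  step 0: q0  (start)
  step 1: q4  (read 0: q0→q4)
  step 2: q5  (read 0: q4→q5)
  step 3: q5  (read 0: q5→q5)

After x (step 2): q5. After xy (step 3): q5.
They match, so y = 0 drives M around a cycle from q5 back to itself; pumping y any number of times keeps M in q5 before reading z, and xyⁱz ∈ L(M) for every i ≥ 0.

yes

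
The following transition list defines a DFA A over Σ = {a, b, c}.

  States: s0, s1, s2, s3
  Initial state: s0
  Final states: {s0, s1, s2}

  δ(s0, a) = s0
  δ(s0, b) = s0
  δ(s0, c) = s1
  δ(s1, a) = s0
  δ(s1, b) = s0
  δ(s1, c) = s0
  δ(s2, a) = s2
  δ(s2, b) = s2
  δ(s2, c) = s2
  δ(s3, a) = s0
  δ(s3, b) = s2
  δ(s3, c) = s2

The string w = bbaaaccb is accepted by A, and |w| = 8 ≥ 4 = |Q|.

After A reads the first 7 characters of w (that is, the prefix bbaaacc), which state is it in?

Run of A on the first 7 characters of w = b b a a a c c:
  step 0: s0  (start)
  step 1: s0  (read b: s0→s0)
  step 2: s0  (read b: s0→s0)
  step 3: s0  (read a: s0→s0)
  step 4: s0  (read a: s0→s0)
  step 5: s0  (read a: s0→s0)
  step 6: s1  (read c: s0→s1)
  step 7: s0  (read c: s1→s0)

After reading 7 characters, A is in state s0.

s0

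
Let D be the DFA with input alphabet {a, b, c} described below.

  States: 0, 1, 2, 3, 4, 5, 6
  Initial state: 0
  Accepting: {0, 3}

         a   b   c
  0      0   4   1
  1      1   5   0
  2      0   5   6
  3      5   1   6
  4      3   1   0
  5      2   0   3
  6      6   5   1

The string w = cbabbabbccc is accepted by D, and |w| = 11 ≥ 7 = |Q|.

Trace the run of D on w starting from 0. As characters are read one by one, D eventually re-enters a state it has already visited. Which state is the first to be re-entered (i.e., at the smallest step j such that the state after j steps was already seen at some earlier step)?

5

Run of D on w = c b a b b a b b c c c:
  step 0: 0  (start)
  step 1: 1  (read c: 0→1)
  step 2: 5  (read b: 1→5)
  step 3: 2  (read a: 5→2)
  step 4: 5  (read b: 2→5)   ← first repeat (5 seen earlier)
  step 5: 0  (read b: 5→0)
  step 6: 0  (read a: 0→0)
  step 7: 4  (read b: 0→4)
  step 8: 1  (read b: 4→1)
  step 9: 0  (read c: 1→0)
  step 10: 1  (read c: 0→1)
  step 11: 0  (read c: 1→0)

The earliest repeat is at step j = 4: D is in 5, which it already visited at step i = 2.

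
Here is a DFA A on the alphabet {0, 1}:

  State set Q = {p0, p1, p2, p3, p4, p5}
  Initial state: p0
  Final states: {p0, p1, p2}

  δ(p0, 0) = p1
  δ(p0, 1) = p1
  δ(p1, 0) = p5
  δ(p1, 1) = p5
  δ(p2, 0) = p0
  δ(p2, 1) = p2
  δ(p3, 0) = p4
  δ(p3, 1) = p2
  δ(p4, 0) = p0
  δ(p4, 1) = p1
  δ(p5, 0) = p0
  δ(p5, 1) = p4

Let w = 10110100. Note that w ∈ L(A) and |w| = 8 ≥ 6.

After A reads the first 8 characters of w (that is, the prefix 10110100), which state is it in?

Run of A on the first 8 characters of w = 1 0 1 1 0 1 0 0:
  step 0: p0  (start)
  step 1: p1  (read 1: p0→p1)
  step 2: p5  (read 0: p1→p5)
  step 3: p4  (read 1: p5→p4)
  step 4: p1  (read 1: p4→p1)
  step 5: p5  (read 0: p1→p5)
  step 6: p4  (read 1: p5→p4)
  step 7: p0  (read 0: p4→p0)
  step 8: p1  (read 0: p0→p1)

After reading 8 characters, A is in state p1.
(This kind of state-tracing is the core of the pumping-lemma construction: with 6 states, pigeonhole forces a repeat within the first 6 steps.)

p1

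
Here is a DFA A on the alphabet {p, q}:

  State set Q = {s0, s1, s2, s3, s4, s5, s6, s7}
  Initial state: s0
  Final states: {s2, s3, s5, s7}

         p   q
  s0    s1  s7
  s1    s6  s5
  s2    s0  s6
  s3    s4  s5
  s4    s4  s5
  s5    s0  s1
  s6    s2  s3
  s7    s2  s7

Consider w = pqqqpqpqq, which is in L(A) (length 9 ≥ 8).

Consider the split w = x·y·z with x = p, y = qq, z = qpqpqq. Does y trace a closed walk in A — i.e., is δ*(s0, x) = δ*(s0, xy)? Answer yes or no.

State sequence: s0 -p-> s1 -q-> s5 -q-> s1

After x (step 1): s1. After xy (step 3): s1.
They match, so y = qq drives A around a cycle from s1 back to itself; pumping y any number of times keeps A in s1 before reading z, and xyⁱz ∈ L(A) for every i ≥ 0.

yes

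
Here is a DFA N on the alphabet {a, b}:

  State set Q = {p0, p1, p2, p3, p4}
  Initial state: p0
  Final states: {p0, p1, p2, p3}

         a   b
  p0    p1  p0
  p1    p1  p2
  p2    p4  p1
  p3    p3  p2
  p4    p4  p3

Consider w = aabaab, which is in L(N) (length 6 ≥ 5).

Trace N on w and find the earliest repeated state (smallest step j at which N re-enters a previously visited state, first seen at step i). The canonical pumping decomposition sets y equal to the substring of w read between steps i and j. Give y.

Run of N on w = a a b a a b:
  step 0: p0  (start)
  step 1: p1  (read a: p0→p1)
  step 2: p1  (read a: p1→p1)   ← first repeat (p1 seen earlier)
  step 3: p2  (read b: p1→p2)
  step 4: p4  (read a: p2→p4)
  step 5: p4  (read a: p4→p4)
  step 6: p3  (read b: p4→p3)

So i = 1, j = 2, giving x = w[0:1] = a, y = w[1:2] = a, z = w[2:6] = baab.
Check: |xy| = 2 ≤ 5 and |y| = 1 ≥ 1. Reading y takes N from p1 back to p1, so every xyⁱz is accepted.

a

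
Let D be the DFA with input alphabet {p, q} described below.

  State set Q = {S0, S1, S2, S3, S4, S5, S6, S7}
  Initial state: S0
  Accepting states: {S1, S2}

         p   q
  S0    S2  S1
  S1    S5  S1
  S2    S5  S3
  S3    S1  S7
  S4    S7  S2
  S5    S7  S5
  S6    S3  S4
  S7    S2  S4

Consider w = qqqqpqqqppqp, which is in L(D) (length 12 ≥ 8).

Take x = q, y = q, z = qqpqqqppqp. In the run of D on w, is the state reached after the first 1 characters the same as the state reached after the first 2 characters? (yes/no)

yes

Run of D on the first 2 characters of w = q q:
  step 0: S0  (start)
  step 1: S1  (read q: S0→S1)
  step 2: S1  (read q: S1→S1)

After x (step 1): S1. After xy (step 2): S1.
They match, so y = q drives D around a cycle from S1 back to itself; pumping y any number of times keeps D in S1 before reading z, and xyⁱz ∈ L(D) for every i ≥ 0.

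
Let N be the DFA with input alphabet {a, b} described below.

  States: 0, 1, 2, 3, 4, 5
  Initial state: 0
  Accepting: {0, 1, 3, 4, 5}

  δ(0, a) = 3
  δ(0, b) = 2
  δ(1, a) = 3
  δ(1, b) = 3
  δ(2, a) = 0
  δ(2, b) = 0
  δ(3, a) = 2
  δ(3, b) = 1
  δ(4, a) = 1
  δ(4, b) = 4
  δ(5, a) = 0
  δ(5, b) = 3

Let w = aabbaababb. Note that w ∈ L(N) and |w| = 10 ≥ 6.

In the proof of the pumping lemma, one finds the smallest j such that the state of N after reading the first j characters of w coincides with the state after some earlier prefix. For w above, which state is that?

Run of N on w = a a b b a a b a b b:
  step 0: 0  (start)
  step 1: 3  (read a: 0→3)
  step 2: 2  (read a: 3→2)
  step 3: 0  (read b: 2→0)   ← first repeat (0 seen earlier)
  step 4: 2  (read b: 0→2)
  step 5: 0  (read a: 2→0)
  step 6: 3  (read a: 0→3)
  step 7: 1  (read b: 3→1)
  step 8: 3  (read a: 1→3)
  step 9: 1  (read b: 3→1)
  step 10: 3  (read b: 1→3)

The earliest repeat is at step j = 3: N is in 0, which it already visited at step i = 0.

0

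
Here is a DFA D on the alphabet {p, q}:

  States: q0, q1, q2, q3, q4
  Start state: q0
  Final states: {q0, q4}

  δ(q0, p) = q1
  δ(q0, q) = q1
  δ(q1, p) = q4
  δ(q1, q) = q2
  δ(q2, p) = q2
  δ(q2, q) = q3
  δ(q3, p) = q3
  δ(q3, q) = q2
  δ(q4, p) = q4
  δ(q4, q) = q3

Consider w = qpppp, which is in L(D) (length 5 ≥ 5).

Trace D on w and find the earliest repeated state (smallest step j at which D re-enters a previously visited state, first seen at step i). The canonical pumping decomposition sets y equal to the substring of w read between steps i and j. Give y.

State sequence: q0 -q-> q1 -p-> q4 -p-> q4 -p-> q4 -p-> q4
First repeat at step 3: q4 was already visited.

So i = 2, j = 3, giving x = w[0:2] = qp, y = w[2:3] = p, z = w[3:5] = pp.
Check: |xy| = 3 ≤ 5 and |y| = 1 ≥ 1. Reading y takes D from q4 back to q4, so every xyⁱz is accepted.
With |Q| = 5, pigeonhole forces a state repeat no later than step 5; the substring read between the first and second visits to that state can be pumped.

p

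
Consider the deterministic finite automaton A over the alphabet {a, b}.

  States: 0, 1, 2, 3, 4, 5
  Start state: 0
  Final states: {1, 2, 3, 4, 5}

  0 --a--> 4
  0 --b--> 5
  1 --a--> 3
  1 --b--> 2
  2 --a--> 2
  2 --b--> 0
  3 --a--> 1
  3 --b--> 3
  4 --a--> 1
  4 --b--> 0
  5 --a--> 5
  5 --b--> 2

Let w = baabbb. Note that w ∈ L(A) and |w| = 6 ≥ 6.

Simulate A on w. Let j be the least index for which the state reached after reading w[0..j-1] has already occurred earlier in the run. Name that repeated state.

5

State sequence: 0 -b-> 5 -a-> 5 -a-> 5 -b-> 2 -b-> 0 -b-> 5
First repeat at step 2: 5 was already visited.

The earliest repeat is at step j = 2: A is in 5, which it already visited at step i = 1.
With |Q| = 6, pigeonhole forces a state repeat no later than step 6; the substring read between the first and second visits to that state can be pumped.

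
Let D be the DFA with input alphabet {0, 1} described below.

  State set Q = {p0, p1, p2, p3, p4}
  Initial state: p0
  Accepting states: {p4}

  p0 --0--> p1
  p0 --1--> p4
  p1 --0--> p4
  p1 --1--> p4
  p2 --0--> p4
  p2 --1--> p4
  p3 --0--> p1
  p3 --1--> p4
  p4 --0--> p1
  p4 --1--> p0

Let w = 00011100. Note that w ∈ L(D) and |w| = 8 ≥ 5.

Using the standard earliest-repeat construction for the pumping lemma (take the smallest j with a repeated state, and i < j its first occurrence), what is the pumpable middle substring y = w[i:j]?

00

Run of D on w = 0 0 0 1 1 1 0 0:
  step 0: p0  (start)
  step 1: p1  (read 0: p0→p1)
  step 2: p4  (read 0: p1→p4)
  step 3: p1  (read 0: p4→p1)   ← first repeat (p1 seen earlier)
  step 4: p4  (read 1: p1→p4)
  step 5: p0  (read 1: p4→p0)
  step 6: p4  (read 1: p0→p4)
  step 7: p1  (read 0: p4→p1)
  step 8: p4  (read 0: p1→p4)

So i = 1, j = 3, giving x = w[0:1] = 0, y = w[1:3] = 00, z = w[3:8] = 11100.
Check: |xy| = 3 ≤ 5 and |y| = 2 ≥ 1. Reading y takes D from p1 back to p1, so every xyⁱz is accepted.
Pumping length from the standard proof: p = 5 (the number of states). The repeated state found above gives |xy| = j ≤ 5 and |y| = j − i ≥ 1.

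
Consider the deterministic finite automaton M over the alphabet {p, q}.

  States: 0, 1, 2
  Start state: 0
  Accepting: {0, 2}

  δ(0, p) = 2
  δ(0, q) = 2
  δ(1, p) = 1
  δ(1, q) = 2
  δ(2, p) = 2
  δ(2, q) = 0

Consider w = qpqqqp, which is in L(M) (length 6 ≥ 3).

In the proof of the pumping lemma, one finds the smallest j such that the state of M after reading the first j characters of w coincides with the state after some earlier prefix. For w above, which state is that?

Run of M on w = q p q q q p:
  step 0: 0  (start)
  step 1: 2  (read q: 0→2)
  step 2: 2  (read p: 2→2)   ← first repeat (2 seen earlier)
  step 3: 0  (read q: 2→0)
  step 4: 2  (read q: 0→2)
  step 5: 0  (read q: 2→0)
  step 6: 2  (read p: 0→2)

The earliest repeat is at step j = 2: M is in 2, which it already visited at step i = 1.
With |Q| = 3, pigeonhole forces a state repeat no later than step 3; the substring read between the first and second visits to that state can be pumped.

2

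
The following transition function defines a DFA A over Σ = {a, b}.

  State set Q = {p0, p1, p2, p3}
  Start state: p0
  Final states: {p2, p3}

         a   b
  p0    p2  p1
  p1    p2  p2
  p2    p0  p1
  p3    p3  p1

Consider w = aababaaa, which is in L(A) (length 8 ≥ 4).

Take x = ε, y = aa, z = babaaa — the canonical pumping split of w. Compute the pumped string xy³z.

xy^3z = ε·aa·aa·aa·babaaa = aaaaaababaaa.
Reading y = aa takes A from p0 back to p0, so after x·y·y·y the machine is still in p0, and z then leads to the accepting state p2. Hence aaaaaababaaa ∈ L(A).

aaaaaababaaa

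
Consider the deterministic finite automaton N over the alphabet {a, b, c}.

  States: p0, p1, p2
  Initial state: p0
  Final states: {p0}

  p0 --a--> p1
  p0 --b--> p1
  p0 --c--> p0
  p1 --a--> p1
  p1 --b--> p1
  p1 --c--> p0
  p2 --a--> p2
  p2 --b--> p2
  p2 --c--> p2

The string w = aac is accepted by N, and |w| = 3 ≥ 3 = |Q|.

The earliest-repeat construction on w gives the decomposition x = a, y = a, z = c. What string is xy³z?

xy^3z = a·a·a·a·c = aaaac.
Reading y = a takes N from p1 back to p1, so after x·y·y·y the machine is still in p1, and z then leads to the accepting state p0. Hence aaaac ∈ L(N).

aaaac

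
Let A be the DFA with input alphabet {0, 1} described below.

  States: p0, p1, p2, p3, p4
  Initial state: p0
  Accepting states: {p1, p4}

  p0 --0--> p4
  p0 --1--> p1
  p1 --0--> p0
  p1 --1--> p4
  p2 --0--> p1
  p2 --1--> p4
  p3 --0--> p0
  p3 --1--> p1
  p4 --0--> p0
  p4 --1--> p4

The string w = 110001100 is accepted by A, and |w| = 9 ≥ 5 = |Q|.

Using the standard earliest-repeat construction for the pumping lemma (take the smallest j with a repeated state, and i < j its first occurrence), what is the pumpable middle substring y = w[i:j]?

110

Run of A on w = 1 1 0 0 0 1 1 0 0:
  step 0: p0  (start)
  step 1: p1  (read 1: p0→p1)
  step 2: p4  (read 1: p1→p4)
  step 3: p0  (read 0: p4→p0)   ← first repeat (p0 seen earlier)
  step 4: p4  (read 0: p0→p4)
  step 5: p0  (read 0: p4→p0)
  step 6: p1  (read 1: p0→p1)
  step 7: p4  (read 1: p1→p4)
  step 8: p0  (read 0: p4→p0)
  step 9: p4  (read 0: p0→p4)

So i = 0, j = 3, giving x = w[0:0] = ε, y = w[0:3] = 110, z = w[3:9] = 001100.
Check: |xy| = 3 ≤ 5 and |y| = 3 ≥ 1. Reading y takes A from p0 back to p0, so every xyⁱz is accepted.
Since A has 5 states, any run of length ≥ 5 visits 5+1 states, so by pigeonhole some state repeats within the first 5 steps — that repeat gives the pumpable loop.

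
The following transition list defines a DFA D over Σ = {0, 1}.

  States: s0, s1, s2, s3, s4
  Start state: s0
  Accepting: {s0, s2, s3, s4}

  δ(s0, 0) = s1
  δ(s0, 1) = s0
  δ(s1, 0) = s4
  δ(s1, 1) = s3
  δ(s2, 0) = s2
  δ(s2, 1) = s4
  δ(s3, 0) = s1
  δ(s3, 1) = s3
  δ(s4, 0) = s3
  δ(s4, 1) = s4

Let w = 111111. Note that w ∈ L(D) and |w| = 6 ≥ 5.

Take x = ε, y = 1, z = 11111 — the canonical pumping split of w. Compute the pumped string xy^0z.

xy⁰z = xz = ε·11111 = 11111.
Reading y = 1 takes D from s0 back to s0, so after x the machine is still in s0, and z then leads to the accepting state s0. Hence 11111 ∈ L(D).

11111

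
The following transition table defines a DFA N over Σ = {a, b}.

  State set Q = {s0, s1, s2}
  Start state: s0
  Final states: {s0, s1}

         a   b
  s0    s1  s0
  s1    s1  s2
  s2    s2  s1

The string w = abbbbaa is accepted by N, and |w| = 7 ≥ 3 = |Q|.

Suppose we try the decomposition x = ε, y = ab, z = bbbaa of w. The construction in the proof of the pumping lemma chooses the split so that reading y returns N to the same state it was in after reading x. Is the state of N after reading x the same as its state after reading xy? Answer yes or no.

no

Run of N on the first 2 characters of w = a b:
  step 0: s0  (start)
  step 1: s1  (read a: s0→s1)
  step 2: s2  (read b: s1→s2)

After x (step 0): s0. After xy (step 2): s2.
They differ (s0 ≠ s2), so y is not a cycle from the state after x; this split is not the one the pumping-lemma construction produces, and pumping y need not keep the string in L(N).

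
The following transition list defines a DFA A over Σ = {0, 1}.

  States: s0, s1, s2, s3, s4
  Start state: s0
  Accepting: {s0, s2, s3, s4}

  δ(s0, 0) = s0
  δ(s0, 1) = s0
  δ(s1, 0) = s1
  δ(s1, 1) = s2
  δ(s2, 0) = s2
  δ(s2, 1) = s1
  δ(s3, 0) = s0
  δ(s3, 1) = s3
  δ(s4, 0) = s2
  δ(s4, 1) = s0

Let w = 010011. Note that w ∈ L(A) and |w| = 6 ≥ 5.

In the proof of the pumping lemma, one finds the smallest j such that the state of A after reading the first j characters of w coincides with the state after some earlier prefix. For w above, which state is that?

Run of A on w = 0 1 0 0 1 1:
  step 0: s0  (start)
  step 1: s0  (read 0: s0→s0)   ← first repeat (s0 seen earlier)
  step 2: s0  (read 1: s0→s0)
  step 3: s0  (read 0: s0→s0)
  step 4: s0  (read 0: s0→s0)
  step 5: s0  (read 1: s0→s0)
  step 6: s0  (read 1: s0→s0)

The earliest repeat is at step j = 1: A is in s0, which it already visited at step i = 0.

s0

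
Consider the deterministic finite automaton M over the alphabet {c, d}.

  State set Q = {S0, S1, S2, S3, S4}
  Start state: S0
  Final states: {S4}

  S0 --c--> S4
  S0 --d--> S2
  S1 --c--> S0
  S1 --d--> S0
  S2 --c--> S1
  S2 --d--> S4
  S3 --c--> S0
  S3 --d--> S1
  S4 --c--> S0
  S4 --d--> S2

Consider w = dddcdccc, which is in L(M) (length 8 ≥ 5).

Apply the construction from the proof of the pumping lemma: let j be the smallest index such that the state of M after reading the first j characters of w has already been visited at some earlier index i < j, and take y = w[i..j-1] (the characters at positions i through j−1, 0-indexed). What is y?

dd

Run of M on w = d d d c d c c c:
  step 0: S0  (start)
  step 1: S2  (read d: S0→S2)
  step 2: S4  (read d: S2→S4)
  step 3: S2  (read d: S4→S2)   ← first repeat (S2 seen earlier)
  step 4: S1  (read c: S2→S1)
  step 5: S0  (read d: S1→S0)
  step 6: S4  (read c: S0→S4)
  step 7: S0  (read c: S4→S0)
  step 8: S4  (read c: S0→S4)

So i = 1, j = 3, giving x = w[0:1] = d, y = w[1:3] = dd, z = w[3:8] = cdccc.
Check: |xy| = 3 ≤ 5 and |y| = 2 ≥ 1. Reading y takes M from S2 back to S2, so every xyⁱz is accepted.
Pumping length from the standard proof: p = 5 (the number of states). The repeated state found above gives |xy| = j ≤ 5 and |y| = j − i ≥ 1.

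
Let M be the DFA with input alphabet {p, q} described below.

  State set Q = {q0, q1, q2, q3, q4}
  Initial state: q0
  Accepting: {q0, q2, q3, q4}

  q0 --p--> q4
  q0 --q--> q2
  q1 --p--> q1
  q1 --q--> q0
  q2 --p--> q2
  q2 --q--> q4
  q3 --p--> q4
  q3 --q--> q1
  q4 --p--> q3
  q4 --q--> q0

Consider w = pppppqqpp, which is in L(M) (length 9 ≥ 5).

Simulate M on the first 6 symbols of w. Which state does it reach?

Run of M on the first 6 characters of w = p p p p p q:
  step 0: q0  (start)
  step 1: q4  (read p: q0→q4)
  step 2: q3  (read p: q4→q3)
  step 3: q4  (read p: q3→q4)
  step 4: q3  (read p: q4→q3)
  step 5: q4  (read p: q3→q4)
  step 6: q0  (read q: q4→q0)

After reading 6 characters, M is in state q0.
(This kind of state-tracing is the core of the pumping-lemma construction: with 5 states, pigeonhole forces a repeat within the first 5 steps.)

q0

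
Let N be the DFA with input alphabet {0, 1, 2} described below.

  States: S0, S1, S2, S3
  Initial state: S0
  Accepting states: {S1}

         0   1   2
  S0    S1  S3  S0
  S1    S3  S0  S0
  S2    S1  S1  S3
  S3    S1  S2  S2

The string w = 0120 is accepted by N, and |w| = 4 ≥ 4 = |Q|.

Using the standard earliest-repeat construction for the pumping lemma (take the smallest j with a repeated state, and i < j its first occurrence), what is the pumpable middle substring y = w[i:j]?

State sequence: S0 -0-> S1 -1-> S0 -2-> S0 -0-> S1
First repeat at step 2: S0 was already visited.

So i = 0, j = 2, giving x = w[0:0] = ε, y = w[0:2] = 01, z = w[2:4] = 20.
Check: |xy| = 2 ≤ 4 and |y| = 2 ≥ 1. Reading y takes N from S0 back to S0, so every xyⁱz is accepted.
The DFA has 4 states, so the proof of the pumping lemma guarantees a repeated state among the first 4+1 visited; the segment between the two visits is the pumpable y.

01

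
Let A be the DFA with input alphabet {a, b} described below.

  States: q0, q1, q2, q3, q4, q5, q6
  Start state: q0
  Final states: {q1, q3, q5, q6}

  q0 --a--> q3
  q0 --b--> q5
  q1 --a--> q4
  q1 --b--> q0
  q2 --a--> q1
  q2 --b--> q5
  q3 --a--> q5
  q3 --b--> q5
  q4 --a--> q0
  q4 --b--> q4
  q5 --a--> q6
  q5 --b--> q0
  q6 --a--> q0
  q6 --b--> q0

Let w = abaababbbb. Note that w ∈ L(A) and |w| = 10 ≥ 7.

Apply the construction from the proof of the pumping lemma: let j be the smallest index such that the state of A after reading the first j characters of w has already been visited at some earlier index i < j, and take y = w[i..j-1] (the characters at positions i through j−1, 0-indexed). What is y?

State sequence: q0 -a-> q3 -b-> q5 -a-> q6 -a-> q0 -b-> q5 -a-> q6 -b-> q0 -b-> q5 -b-> q0 -b-> q5
First repeat at step 4: q0 was already visited.

So i = 0, j = 4, giving x = w[0:0] = ε, y = w[0:4] = abaa, z = w[4:10] = babbbb.
Check: |xy| = 4 ≤ 7 and |y| = 4 ≥ 1. Reading y takes A from q0 back to q0, so every xyⁱz is accepted.

abaa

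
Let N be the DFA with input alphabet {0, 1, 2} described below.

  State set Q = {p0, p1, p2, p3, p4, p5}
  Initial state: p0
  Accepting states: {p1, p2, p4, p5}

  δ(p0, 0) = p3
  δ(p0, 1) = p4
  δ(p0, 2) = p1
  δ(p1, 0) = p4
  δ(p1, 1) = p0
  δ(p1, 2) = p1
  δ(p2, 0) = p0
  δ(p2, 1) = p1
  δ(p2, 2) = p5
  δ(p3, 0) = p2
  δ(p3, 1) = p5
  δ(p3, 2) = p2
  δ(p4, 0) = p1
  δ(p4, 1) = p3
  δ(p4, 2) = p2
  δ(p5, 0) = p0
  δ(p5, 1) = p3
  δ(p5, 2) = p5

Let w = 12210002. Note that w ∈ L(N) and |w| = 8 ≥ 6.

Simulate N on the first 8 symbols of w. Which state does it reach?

Run of N on the first 8 characters of w = 1 2 2 1 0 0 0 2:
  step 0: p0  (start)
  step 1: p4  (read 1: p0→p4)
  step 2: p2  (read 2: p4→p2)
  step 3: p5  (read 2: p2→p5)
  step 4: p3  (read 1: p5→p3)
  step 5: p2  (read 0: p3→p2)
  step 6: p0  (read 0: p2→p0)
  step 7: p3  (read 0: p0→p3)
  step 8: p2  (read 2: p3→p2)

After reading 8 characters, N is in state p2.

p2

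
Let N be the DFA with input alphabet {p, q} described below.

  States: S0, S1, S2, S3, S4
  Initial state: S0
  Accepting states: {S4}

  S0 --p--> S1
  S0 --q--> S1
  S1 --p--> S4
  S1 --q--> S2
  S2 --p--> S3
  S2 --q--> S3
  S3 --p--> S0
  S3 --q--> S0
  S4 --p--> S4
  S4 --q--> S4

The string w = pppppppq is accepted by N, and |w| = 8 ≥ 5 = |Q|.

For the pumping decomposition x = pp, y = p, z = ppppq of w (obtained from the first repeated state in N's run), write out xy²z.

ppppppppq

xy^2z = pp·p·p·ppppq = ppppppppq.
Reading y = p takes N from S4 back to S4, so after x·y·y the machine is still in S4, and z then leads to the accepting state S4. Hence ppppppppq ∈ L(N).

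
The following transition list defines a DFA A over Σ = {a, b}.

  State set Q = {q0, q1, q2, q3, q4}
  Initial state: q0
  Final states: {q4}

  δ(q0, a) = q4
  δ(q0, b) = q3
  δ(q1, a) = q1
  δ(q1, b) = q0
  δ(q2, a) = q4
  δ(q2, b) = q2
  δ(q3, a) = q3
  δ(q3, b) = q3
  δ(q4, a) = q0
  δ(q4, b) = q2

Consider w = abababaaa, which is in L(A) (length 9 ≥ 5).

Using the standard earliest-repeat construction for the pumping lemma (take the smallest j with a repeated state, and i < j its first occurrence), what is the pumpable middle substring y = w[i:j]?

ba

State sequence: q0 -a-> q4 -b-> q2 -a-> q4 -b-> q2 -a-> q4 -b-> q2 -a-> q4 -a-> q0 -a-> q4
First repeat at step 3: q4 was already visited.

So i = 1, j = 3, giving x = w[0:1] = a, y = w[1:3] = ba, z = w[3:9] = babaaa.
Check: |xy| = 3 ≤ 5 and |y| = 2 ≥ 1. Reading y takes A from q4 back to q4, so every xyⁱz is accepted.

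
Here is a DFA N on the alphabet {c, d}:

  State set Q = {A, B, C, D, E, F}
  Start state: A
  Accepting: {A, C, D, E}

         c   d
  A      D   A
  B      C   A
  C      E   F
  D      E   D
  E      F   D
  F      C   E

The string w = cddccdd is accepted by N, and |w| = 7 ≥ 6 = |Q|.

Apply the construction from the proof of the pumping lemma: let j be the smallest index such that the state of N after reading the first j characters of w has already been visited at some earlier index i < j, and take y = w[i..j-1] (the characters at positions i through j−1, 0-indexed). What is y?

Run of N on w = c d d c c d d:
  step 0: A  (start)
  step 1: D  (read c: A→D)
  step 2: D  (read d: D→D)   ← first repeat (D seen earlier)
  step 3: D  (read d: D→D)
  step 4: E  (read c: D→E)
  step 5: F  (read c: E→F)
  step 6: E  (read d: F→E)
  step 7: D  (read d: E→D)

So i = 1, j = 2, giving x = w[0:1] = c, y = w[1:2] = d, z = w[2:7] = dccdd.
Check: |xy| = 2 ≤ 6 and |y| = 1 ≥ 1. Reading y takes N from D back to D, so every xyⁱz is accepted.

d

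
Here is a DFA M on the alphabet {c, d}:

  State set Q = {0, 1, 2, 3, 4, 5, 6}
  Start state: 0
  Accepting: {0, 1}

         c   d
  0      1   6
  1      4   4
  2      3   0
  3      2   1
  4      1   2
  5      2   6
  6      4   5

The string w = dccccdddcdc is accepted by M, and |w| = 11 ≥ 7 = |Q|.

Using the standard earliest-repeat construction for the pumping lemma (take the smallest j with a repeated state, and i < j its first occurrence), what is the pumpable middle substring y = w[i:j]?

State sequence: 0 -d-> 6 -c-> 4 -c-> 1 -c-> 4 -c-> 1 -d-> 4 -d-> 2 -d-> 0 -c-> 1 -d-> 4 -c-> 1
First repeat at step 4: 4 was already visited.

So i = 2, j = 4, giving x = w[0:2] = dc, y = w[2:4] = cc, z = w[4:11] = cdddcdc.
Check: |xy| = 4 ≤ 7 and |y| = 2 ≥ 1. Reading y takes M from 4 back to 4, so every xyⁱz is accepted.
With |Q| = 7, pigeonhole forces a state repeat no later than step 7; the substring read between the first and second visits to that state can be pumped.

cc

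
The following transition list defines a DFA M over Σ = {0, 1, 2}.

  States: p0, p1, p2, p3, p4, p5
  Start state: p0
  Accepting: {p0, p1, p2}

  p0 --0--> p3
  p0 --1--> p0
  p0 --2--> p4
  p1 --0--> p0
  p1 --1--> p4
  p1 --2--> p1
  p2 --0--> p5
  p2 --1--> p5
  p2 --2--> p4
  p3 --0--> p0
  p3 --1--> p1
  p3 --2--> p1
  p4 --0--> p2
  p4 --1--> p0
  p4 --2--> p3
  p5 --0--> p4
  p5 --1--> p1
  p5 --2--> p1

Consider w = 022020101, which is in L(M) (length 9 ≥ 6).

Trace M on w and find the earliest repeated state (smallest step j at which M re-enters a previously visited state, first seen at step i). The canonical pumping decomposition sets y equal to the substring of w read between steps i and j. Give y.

State sequence: p0 -0-> p3 -2-> p1 -2-> p1 -0-> p0 -2-> p4 -0-> p2 -1-> p5 -0-> p4 -1-> p0
First repeat at step 3: p1 was already visited.

So i = 2, j = 3, giving x = w[0:2] = 02, y = w[2:3] = 2, z = w[3:9] = 020101.
Check: |xy| = 3 ≤ 6 and |y| = 1 ≥ 1. Reading y takes M from p1 back to p1, so every xyⁱz is accepted.

2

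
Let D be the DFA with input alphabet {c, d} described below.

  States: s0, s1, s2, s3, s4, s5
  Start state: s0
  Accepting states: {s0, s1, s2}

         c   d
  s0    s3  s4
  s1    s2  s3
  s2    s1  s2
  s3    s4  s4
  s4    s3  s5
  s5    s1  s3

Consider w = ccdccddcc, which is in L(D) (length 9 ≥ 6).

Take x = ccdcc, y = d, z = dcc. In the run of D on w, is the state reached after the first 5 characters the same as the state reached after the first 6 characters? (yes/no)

yes

State sequence: s0 -c-> s3 -c-> s4 -d-> s5 -c-> s1 -c-> s2 -d-> s2

After x (step 5): s2. After xy (step 6): s2.
They match, so y = d drives D around a cycle from s2 back to itself; pumping y any number of times keeps D in s2 before reading z, and xyⁱz ∈ L(D) for every i ≥ 0.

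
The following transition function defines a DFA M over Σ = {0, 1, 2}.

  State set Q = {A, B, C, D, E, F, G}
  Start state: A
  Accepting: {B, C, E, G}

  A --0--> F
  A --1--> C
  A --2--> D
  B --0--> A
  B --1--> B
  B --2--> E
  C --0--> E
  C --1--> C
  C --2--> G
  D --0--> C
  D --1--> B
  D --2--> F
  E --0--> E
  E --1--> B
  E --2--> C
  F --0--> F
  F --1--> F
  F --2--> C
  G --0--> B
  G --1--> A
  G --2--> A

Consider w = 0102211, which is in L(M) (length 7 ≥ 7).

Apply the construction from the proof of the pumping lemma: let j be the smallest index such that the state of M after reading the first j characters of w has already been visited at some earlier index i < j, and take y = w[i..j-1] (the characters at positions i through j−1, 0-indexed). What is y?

1

State sequence: A -0-> F -1-> F -0-> F -2-> C -2-> G -1-> A -1-> C
First repeat at step 2: F was already visited.

So i = 1, j = 2, giving x = w[0:1] = 0, y = w[1:2] = 1, z = w[2:7] = 02211.
Check: |xy| = 2 ≤ 7 and |y| = 1 ≥ 1. Reading y takes M from F back to F, so every xyⁱz is accepted.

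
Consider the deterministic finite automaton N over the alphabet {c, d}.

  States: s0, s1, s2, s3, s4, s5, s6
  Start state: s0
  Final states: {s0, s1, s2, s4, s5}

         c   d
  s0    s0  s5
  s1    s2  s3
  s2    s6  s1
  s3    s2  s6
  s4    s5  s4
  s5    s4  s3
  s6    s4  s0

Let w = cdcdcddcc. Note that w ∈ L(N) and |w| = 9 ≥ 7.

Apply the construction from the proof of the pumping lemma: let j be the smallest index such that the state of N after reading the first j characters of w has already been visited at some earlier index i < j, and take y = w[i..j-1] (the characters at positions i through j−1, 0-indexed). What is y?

c

Run of N on w = c d c d c d d c c:
  step 0: s0  (start)
  step 1: s0  (read c: s0→s0)   ← first repeat (s0 seen earlier)
  step 2: s5  (read d: s0→s5)
  step 3: s4  (read c: s5→s4)
  step 4: s4  (read d: s4→s4)
  step 5: s5  (read c: s4→s5)
  step 6: s3  (read d: s5→s3)
  step 7: s6  (read d: s3→s6)
  step 8: s4  (read c: s6→s4)
  step 9: s5  (read c: s4→s5)

So i = 0, j = 1, giving x = w[0:0] = ε, y = w[0:1] = c, z = w[1:9] = dcdcddcc.
Check: |xy| = 1 ≤ 7 and |y| = 1 ≥ 1. Reading y takes N from s0 back to s0, so every xyⁱz is accepted.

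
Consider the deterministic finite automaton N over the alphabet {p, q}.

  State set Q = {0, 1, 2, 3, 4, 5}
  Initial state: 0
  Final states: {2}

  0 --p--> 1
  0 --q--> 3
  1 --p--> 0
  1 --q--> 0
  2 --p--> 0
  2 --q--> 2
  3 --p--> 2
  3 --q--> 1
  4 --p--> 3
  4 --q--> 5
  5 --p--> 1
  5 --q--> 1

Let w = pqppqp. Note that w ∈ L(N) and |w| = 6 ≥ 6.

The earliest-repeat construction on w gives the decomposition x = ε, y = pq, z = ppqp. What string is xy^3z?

xy^3z = ε·pq·pq·pq·ppqp = pqpqpqppqp.
Reading y = pq takes N from 0 back to 0, so after x·y·y·y the machine is still in 0, and z then leads to the accepting state 2. Hence pqpqpqppqp ∈ L(N).

pqpqpqppqp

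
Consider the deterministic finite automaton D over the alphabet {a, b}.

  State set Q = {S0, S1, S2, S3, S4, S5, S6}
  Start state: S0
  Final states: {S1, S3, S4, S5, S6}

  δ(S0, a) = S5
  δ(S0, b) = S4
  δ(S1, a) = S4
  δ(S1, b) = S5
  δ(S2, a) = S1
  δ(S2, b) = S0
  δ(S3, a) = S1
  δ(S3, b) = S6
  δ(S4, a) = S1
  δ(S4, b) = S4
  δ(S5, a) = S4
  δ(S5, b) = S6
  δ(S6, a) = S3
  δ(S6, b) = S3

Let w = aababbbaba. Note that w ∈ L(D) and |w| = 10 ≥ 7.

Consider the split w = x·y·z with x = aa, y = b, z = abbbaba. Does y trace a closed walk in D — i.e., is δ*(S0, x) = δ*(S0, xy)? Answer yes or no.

State sequence: S0 -a-> S5 -a-> S4 -b-> S4

After x (step 2): S4. After xy (step 3): S4.
They match, so y = b drives D around a cycle from S4 back to itself; pumping y any number of times keeps D in S4 before reading z, and xyⁱz ∈ L(D) for every i ≥ 0.

yes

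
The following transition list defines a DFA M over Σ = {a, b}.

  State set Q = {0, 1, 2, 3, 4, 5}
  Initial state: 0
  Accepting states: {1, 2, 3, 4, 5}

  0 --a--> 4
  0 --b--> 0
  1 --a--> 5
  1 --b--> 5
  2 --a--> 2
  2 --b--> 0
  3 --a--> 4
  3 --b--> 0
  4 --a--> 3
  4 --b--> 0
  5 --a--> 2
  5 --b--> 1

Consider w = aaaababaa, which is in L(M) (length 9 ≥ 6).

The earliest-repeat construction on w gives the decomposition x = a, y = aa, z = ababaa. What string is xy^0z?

xy⁰z = xz = a·ababaa = aababaa.
Reading y = aa takes M from 4 back to 4, so after x the machine is still in 4, and z then leads to the accepting state 3. Hence aababaa ∈ L(M).

aababaa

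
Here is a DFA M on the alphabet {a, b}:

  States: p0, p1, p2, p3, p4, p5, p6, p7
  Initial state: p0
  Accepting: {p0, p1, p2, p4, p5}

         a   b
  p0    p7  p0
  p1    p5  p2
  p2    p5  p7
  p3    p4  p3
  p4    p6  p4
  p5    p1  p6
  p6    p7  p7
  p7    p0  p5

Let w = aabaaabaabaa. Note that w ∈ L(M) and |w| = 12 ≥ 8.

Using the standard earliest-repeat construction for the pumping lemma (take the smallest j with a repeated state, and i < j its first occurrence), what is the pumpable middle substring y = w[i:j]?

aa

State sequence: p0 -a-> p7 -a-> p0 -b-> p0 -a-> p7 -a-> p0 -a-> p7 -b-> p5 -a-> p1 -a-> p5 -b-> p6 -a-> p7 -a-> p0
First repeat at step 2: p0 was already visited.

So i = 0, j = 2, giving x = w[0:0] = ε, y = w[0:2] = aa, z = w[2:12] = baaabaabaa.
Check: |xy| = 2 ≤ 8 and |y| = 2 ≥ 1. Reading y takes M from p0 back to p0, so every xyⁱz is accepted.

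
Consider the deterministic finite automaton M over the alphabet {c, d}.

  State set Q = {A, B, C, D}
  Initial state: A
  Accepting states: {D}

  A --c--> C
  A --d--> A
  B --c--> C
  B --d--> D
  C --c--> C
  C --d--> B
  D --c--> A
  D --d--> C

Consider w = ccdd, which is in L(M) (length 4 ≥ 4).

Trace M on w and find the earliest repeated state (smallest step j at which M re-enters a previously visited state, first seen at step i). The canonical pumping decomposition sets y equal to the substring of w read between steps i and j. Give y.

c

State sequence: A -c-> C -c-> C -d-> B -d-> D
First repeat at step 2: C was already visited.

So i = 1, j = 2, giving x = w[0:1] = c, y = w[1:2] = c, z = w[2:4] = dd.
Check: |xy| = 2 ≤ 4 and |y| = 1 ≥ 1. Reading y takes M from C back to C, so every xyⁱz is accepted.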